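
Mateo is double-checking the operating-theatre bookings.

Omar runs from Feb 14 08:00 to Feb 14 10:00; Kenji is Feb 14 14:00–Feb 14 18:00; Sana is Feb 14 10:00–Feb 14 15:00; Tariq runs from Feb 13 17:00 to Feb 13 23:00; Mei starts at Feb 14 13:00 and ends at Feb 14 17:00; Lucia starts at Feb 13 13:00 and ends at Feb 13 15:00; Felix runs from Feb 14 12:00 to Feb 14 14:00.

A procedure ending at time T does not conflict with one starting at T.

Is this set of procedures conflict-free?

No

Sorted by start: Lucia, Tariq, Omar, Sana, Felix, Mei, Kenji.
Tariq starts after Lucia ends, so Lucia has no further overlaps.
Omar starts after Tariq ends, so Tariq has no further overlaps.
Sana starts exactly when Omar ends (back-to-back, no overlap), so Omar has no further overlaps.
Felix starts before Sana ends → Sana and Felix overlap.
That's a conflict, so the schedule is not conflict-free.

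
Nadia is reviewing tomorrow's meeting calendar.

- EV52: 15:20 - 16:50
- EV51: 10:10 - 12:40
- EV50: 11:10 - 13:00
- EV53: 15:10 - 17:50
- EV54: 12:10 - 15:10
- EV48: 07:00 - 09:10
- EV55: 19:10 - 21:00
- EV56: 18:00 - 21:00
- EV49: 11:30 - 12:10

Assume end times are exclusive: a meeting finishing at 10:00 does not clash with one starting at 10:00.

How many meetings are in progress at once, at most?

Walk through starts and ends in time order (an end at T is processed before a start at T):
07:00 start EV48 → 1
09:10 end EV48 → 0
10:10 start EV51 → 1
11:10 start EV50 → 2
11:30 start EV49 → 3
12:10 end EV49 → 2
12:10 start EV54 → 3
12:40 end EV51 → 2
13:00 end EV50 → 1
15:10 end EV54 → 0
15:10 start EV53 → 1
15:20 start EV52 → 2
16:50 end EV52 → 1
17:50 end EV53 → 0
18:00 start EV56 → 1
19:10 start EV55 → 2
21:00 end EV55 → 1
21:00 end EV56 → 0
Peak is 3, at 11:30 (EV49, EV50, EV51).

3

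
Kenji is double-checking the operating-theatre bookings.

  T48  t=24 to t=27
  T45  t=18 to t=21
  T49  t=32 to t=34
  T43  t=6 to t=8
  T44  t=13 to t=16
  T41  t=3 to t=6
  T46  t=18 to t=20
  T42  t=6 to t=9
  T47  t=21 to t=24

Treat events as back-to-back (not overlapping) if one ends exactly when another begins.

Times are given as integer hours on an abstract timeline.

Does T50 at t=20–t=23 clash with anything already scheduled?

T41: ends t=6 at or before T50 starts t=20 → clear.
T42: ends t=9 at or before T50 starts t=20 → clear.
T43: ends t=8 at or before T50 starts t=20 → clear.
T44: ends t=16 at or before T50 starts t=20 → clear.
T45: starts t=18 before T50 ends t=23, and ends t=21 after T50 starts t=20 → overlap.
T46: ends t=20 at or before T50 starts t=20 → clear.
T47: starts t=21 before T50 ends t=23, and ends t=24 after T50 starts t=20 → overlap.
T48: starts t=24 at or after T50 ends t=23 → clear.
T49: starts t=32 at or after T50 ends t=23 → clear.
T50 overlaps T45, T47.

Yes — it overlaps T45, T47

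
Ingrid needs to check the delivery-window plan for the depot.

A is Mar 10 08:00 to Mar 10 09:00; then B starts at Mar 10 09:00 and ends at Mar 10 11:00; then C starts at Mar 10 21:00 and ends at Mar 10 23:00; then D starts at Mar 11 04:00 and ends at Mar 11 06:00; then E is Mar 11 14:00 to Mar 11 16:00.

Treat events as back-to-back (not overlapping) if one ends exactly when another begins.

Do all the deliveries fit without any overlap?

Yes

Sorted by start: A, B, C, D, E.
B starts exactly when A ends (back-to-back, no overlap), so A has no further overlaps.
C starts after B ends, so B has no further overlaps.
D starts after C ends, so C has no further overlaps.
E starts after D ends.
Every pair is clear; the schedule has no overlaps.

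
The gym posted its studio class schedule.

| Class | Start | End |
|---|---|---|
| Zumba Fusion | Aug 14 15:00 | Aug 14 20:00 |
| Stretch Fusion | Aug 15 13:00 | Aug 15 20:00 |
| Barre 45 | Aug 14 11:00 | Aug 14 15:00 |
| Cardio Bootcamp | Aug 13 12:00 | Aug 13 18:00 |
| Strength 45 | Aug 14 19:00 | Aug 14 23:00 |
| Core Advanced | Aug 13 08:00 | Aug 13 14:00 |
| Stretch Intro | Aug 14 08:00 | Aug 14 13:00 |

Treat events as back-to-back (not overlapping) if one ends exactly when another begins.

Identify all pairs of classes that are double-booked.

Barre 45 & Stretch Intro, Cardio Bootcamp & Core Advanced, Strength 45 & Zumba Fusion

Check each pair: they overlap iff neither finishes before the other starts.
Sorted by start: Core Advanced, Cardio Bootcamp, Stretch Intro, Barre 45, Zumba Fusion, Strength 45, Stretch Fusion.
Cardio Bootcamp starts before Core Advanced ends → Core Advanced and Cardio Bootcamp overlap.
Stretch Intro starts after Core Advanced ends, so Core Advanced has no further overlaps.
Stretch Intro starts after Cardio Bootcamp ends, so Cardio Bootcamp has no further overlaps.
Barre 45 starts before Stretch Intro ends → Stretch Intro and Barre 45 overlap.
Zumba Fusion starts after Stretch Intro ends, so Stretch Intro has no further overlaps.
Zumba Fusion starts exactly when Barre 45 ends (back-to-back, no overlap), so Barre 45 has no further overlaps.
Strength 45 starts before Zumba Fusion ends → Zumba Fusion and Strength 45 overlap.
Stretch Fusion starts after Zumba Fusion ends.
Stretch Fusion starts after Strength 45 ends.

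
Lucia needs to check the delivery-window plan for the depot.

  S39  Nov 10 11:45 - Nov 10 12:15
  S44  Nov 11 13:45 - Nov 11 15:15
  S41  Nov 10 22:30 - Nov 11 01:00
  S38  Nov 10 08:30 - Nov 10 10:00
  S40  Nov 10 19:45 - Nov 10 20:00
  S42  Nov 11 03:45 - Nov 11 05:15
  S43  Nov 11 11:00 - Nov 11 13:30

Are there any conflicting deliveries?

Sorted by start: S38, S39, S40, S41, S42, S43, S44.
S39 starts after S38 ends — done with S38.
S40 starts after S39 ends — done with S39.
S41 starts after S40 ends — done with S40.
S42 starts after S41 ends — done with S41.
S43 starts after S42 ends — done with S42.
S44 starts after S43 ends.
Every pair is clear; the schedule has no overlaps.

No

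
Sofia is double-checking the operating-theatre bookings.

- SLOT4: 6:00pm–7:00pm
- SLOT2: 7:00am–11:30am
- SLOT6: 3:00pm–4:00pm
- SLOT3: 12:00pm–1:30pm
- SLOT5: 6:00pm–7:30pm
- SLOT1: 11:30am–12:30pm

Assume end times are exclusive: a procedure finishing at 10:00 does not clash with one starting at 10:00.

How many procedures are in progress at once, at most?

Walk through starts and ends in time order (an end at T is processed before a start at T):
7:00am start SLOT2 → 1
11:30am end SLOT2 → 0
11:30am start SLOT1 → 1
12:00pm start SLOT3 → 2
12:30pm end SLOT1 → 1
1:30pm end SLOT3 → 0
3:00pm start SLOT6 → 1
4:00pm end SLOT6 → 0
6:00pm start SLOT4 → 1
6:00pm start SLOT5 → 2
7:00pm end SLOT4 → 1
7:30pm end SLOT5 → 0
Peak is 2, at 12:00pm (SLOT1, SLOT3).

2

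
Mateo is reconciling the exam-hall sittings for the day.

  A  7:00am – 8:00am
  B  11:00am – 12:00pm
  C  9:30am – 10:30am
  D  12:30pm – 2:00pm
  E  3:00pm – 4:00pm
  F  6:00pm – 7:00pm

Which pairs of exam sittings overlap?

none

Two intervals overlap when each starts before the other ends.
Sorted by start: A, C, B, D, E, F.
C starts after A ends — done with A.
B starts after C ends — done with C.
D starts after B ends — done with B.
E starts after D ends — done with D.
F starts after E ends.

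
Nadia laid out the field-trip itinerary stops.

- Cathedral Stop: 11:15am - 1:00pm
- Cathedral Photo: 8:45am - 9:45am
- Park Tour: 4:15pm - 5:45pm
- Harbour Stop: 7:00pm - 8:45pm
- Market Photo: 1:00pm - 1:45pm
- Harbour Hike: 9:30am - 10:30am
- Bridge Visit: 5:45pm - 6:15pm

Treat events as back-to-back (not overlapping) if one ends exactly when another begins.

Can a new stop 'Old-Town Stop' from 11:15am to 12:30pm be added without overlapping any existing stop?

Cathedral Photo: ends 9:45am at or before Old-Town Stop starts 11:15am → clear.
Harbour Hike: ends 10:30am at or before Old-Town Stop starts 11:15am → clear.
Cathedral Stop: starts 11:15am before Old-Town Stop ends 12:30pm, and ends 1:00pm after Old-Town Stop starts 11:15am → overlap.
Market Photo: starts 1:00pm at or after Old-Town Stop ends 12:30pm → clear.
Park Tour: starts 4:15pm at or after Old-Town Stop ends 12:30pm → clear.
Bridge Visit: starts 5:45pm at or after Old-Town Stop ends 12:30pm → clear.
Harbour Stop: starts 7:00pm at or after Old-Town Stop ends 12:30pm → clear.
Old-Town Stop overlaps Cathedral Stop.

No — it overlaps Cathedral Stop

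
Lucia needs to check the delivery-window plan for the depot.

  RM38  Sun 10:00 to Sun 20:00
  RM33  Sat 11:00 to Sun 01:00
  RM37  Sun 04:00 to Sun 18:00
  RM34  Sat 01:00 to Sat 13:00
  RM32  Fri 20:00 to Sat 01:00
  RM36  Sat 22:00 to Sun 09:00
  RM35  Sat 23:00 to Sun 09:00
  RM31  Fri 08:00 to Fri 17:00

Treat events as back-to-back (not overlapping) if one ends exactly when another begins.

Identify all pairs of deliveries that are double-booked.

Sorted by start: RM31, RM32, RM34, RM33, RM36, RM35, RM37, RM38.
RM32 starts after RM31 ends, so nothing later overlaps RM31 either.
RM34 starts exactly when RM32 ends (back-to-back, no overlap), so nothing later overlaps RM32 either.
RM33 starts before RM34 ends → RM34 and RM33 overlap.
RM36 starts after RM34 ends, so nothing later overlaps RM34 either.
RM36 starts before RM33 ends → RM33 and RM36 overlap.
RM35 starts before RM33 ends → RM33 and RM35 overlap.
RM37 starts after RM33 ends, so nothing later overlaps RM33 either.
RM35 starts before RM36 ends → RM36 and RM35 overlap.
RM37 starts before RM36 ends → RM36 and RM37 overlap.
RM38 starts after RM36 ends.
RM37 starts before RM35 ends → RM35 and RM37 overlap.
RM38 starts after RM35 ends.
RM38 starts before RM37 ends → RM37 and RM38 overlap.

RM33 & RM34, RM33 & RM35, RM33 & RM36, RM35 & RM36, RM35 & RM37, RM36 & RM37, RM37 & RM38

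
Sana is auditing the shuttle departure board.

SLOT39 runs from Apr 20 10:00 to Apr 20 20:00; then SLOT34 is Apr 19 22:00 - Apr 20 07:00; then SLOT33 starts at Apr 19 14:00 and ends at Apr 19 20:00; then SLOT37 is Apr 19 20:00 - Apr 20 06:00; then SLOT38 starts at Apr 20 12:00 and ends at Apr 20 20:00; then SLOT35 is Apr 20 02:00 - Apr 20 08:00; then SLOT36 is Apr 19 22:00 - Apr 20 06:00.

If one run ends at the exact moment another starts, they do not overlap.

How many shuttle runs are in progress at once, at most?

Walk through starts and ends in time order (an end at T is processed before a start at T):
Apr 19 14:00 start SLOT33 → 1
Apr 19 20:00 end SLOT33 → 0
Apr 19 20:00 start SLOT37 → 1
Apr 19 22:00 start SLOT34 → 2
Apr 19 22:00 start SLOT36 → 3
Apr 20 02:00 start SLOT35 → 4
Apr 20 06:00 end SLOT36 → 3
Apr 20 06:00 end SLOT37 → 2
Apr 20 07:00 end SLOT34 → 1
Apr 20 08:00 end SLOT35 → 0
Apr 20 10:00 start SLOT39 → 1
Apr 20 12:00 start SLOT38 → 2
Apr 20 20:00 end SLOT38 → 1
Apr 20 20:00 end SLOT39 → 0
Peak is 4, at Apr 20 02:00 (SLOT34, SLOT35, SLOT36, SLOT37).

4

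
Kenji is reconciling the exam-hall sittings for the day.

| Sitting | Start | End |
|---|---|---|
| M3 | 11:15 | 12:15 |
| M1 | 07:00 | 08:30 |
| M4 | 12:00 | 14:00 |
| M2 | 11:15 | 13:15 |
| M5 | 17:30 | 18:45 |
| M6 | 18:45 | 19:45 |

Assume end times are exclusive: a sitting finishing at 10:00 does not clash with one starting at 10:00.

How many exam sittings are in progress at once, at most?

3

Walk through starts and ends in time order (an end at T is processed before a start at T):
07:00 start M1 → 1
08:30 end M1 → 0
11:15 start M2 → 1
11:15 start M3 → 2
12:00 start M4 → 3
12:15 end M3 → 2
13:15 end M2 → 1
14:00 end M4 → 0
17:30 start M5 → 1
18:45 end M5 → 0
18:45 start M6 → 1
19:45 end M6 → 0
Peak is 3, at 12:00 (M2, M3, M4).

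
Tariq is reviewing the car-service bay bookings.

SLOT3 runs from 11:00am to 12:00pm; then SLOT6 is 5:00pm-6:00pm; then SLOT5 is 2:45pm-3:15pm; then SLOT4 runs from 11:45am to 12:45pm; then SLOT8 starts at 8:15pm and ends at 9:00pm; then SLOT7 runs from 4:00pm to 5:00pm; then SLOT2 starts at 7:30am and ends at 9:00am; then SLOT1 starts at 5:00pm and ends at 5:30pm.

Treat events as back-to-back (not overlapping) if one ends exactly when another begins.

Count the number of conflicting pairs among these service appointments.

Sorted by start: SLOT2, SLOT3, SLOT4, SLOT5, SLOT7, SLOT1, SLOT6, SLOT8.
SLOT3 starts after SLOT2 ends, so SLOT2 has no further overlaps.
SLOT4 starts before SLOT3 ends → SLOT3 and SLOT4 overlap.
SLOT5 starts after SLOT3 ends, so SLOT3 has no further overlaps.
SLOT5 starts after SLOT4 ends, so SLOT4 has no further overlaps.
SLOT7 starts after SLOT5 ends, so SLOT5 has no further overlaps.
SLOT1 starts exactly when SLOT7 ends (back-to-back, no overlap), so SLOT7 has no further overlaps.
SLOT6 starts before SLOT1 ends → SLOT1 and SLOT6 overlap.
SLOT8 starts after SLOT1 ends.
SLOT8 starts after SLOT6 ends.
Overlapping pairs: SLOT1 & SLOT6, SLOT3 & SLOT4 — 2 in total.

2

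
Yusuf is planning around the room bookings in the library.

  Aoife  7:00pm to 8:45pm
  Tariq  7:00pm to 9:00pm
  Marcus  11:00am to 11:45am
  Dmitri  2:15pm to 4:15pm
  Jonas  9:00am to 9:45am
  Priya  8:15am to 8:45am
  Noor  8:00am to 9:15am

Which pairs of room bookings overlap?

Sorted by start: Noor, Priya, Jonas, Marcus, Dmitri, Aoife, Tariq.
Priya starts before Noor ends → Noor and Priya overlap.
Jonas starts before Noor ends → Noor and Jonas overlap.
Marcus starts after Noor ends, so nothing later overlaps Noor either.
Jonas starts after Priya ends, so nothing later overlaps Priya either.
Marcus starts after Jonas ends, so nothing later overlaps Jonas either.
Dmitri starts after Marcus ends, so nothing later overlaps Marcus either.
Aoife starts after Dmitri ends, so nothing later overlaps Dmitri either.
Tariq starts before Aoife ends → Aoife and Tariq overlap.

Aoife & Tariq, Jonas & Noor, Noor & Priya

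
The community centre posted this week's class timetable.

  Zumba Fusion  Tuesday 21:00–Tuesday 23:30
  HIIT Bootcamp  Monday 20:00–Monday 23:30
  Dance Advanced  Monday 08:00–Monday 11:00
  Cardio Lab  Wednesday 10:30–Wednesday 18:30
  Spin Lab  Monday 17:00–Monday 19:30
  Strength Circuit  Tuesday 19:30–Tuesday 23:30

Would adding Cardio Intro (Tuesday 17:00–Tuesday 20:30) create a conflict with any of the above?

Dance Advanced: ends Monday 11:00 at or before Cardio Intro starts Tuesday 17:00 → clear.
Spin Lab: ends Monday 19:30 at or before Cardio Intro starts Tuesday 17:00 → clear.
HIIT Bootcamp: ends Monday 23:30 at or before Cardio Intro starts Tuesday 17:00 → clear.
Strength Circuit: starts Tuesday 19:30 before Cardio Intro ends Tuesday 20:30, and ends Tuesday 23:30 after Cardio Intro starts Tuesday 17:00 → overlap.
Zumba Fusion: starts Tuesday 21:00 at or after Cardio Intro ends Tuesday 20:30 → clear.
Cardio Lab: starts Wednesday 10:30 at or after Cardio Intro ends Tuesday 20:30 → clear.
Cardio Intro overlaps Strength Circuit.

Yes — it overlaps Strength Circuit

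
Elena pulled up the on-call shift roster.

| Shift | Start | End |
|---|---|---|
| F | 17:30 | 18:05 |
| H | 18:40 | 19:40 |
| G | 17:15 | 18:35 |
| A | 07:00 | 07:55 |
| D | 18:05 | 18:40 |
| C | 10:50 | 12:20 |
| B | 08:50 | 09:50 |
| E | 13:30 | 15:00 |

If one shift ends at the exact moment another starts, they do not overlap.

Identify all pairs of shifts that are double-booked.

D & G, F & G

Sorted by start: A, B, C, E, G, F, D, H.
B starts after A ends — done with A.
C starts after B ends — done with B.
E starts after C ends — done with C.
G starts after E ends — done with E.
F starts before G ends → G and F overlap.
D starts before G ends → G and D overlap.
H starts after G ends.
D starts exactly when F ends (back-to-back, no overlap) — done with F.
H starts exactly when D ends (back-to-back, no overlap).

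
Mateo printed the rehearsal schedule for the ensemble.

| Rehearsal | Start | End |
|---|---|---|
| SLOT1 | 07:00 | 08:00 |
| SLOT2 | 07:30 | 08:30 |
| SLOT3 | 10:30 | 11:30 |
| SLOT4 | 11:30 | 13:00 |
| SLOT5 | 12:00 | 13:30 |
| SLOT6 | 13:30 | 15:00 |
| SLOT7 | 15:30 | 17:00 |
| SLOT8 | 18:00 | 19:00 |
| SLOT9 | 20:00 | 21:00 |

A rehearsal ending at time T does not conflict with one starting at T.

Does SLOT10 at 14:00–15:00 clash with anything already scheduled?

SLOT1: ends 08:00 at or before SLOT10 starts 14:00 → clear.
SLOT2: ends 08:30 at or before SLOT10 starts 14:00 → clear.
SLOT3: ends 11:30 at or before SLOT10 starts 14:00 → clear.
SLOT4: ends 13:00 at or before SLOT10 starts 14:00 → clear.
SLOT5: ends 13:30 at or before SLOT10 starts 14:00 → clear.
SLOT6: starts 13:30 before SLOT10 ends 15:00, and ends 15:00 after SLOT10 starts 14:00 → overlap.
SLOT7: starts 15:30 at or after SLOT10 ends 15:00 → clear.
SLOT8: starts 18:00 at or after SLOT10 ends 15:00 → clear.
SLOT9: starts 20:00 at or after SLOT10 ends 15:00 → clear.
SLOT10 overlaps SLOT6.

Yes — it overlaps SLOT6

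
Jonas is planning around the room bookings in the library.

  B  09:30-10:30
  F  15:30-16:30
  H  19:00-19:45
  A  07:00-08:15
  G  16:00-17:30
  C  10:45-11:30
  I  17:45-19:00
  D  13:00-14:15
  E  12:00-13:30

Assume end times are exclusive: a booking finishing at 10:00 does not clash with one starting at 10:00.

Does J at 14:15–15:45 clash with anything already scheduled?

Yes — it overlaps F

A: ends 08:15 at or before J starts 14:15 → clear.
B: ends 10:30 at or before J starts 14:15 → clear.
C: ends 11:30 at or before J starts 14:15 → clear.
E: ends 13:30 at or before J starts 14:15 → clear.
D: ends 14:15 at or before J starts 14:15 → clear.
F: starts 15:30 before J ends 15:45, and ends 16:30 after J starts 14:15 → overlap.
G: starts 16:00 at or after J ends 15:45 → clear.
I: starts 17:45 at or after J ends 15:45 → clear.
H: starts 19:00 at or after J ends 15:45 → clear.
J overlaps F.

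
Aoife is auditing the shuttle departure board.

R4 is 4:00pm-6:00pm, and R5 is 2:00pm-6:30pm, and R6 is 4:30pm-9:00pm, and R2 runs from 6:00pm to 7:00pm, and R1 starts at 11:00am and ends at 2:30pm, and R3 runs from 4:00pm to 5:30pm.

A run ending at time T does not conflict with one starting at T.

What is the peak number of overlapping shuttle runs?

4

Walk through starts and ends in time order (an end at T is processed before a start at T):
11:00am start R1 → 1
2:00pm start R5 → 2
2:30pm end R1 → 1
4:00pm start R3 → 2
4:00pm start R4 → 3
4:30pm start R6 → 4
5:30pm end R3 → 3
6:00pm end R4 → 2
6:00pm start R2 → 3
6:30pm end R5 → 2
7:00pm end R2 → 1
9:00pm end R6 → 0
Peak is 4, at 4:30pm (R3, R4, R5, R6).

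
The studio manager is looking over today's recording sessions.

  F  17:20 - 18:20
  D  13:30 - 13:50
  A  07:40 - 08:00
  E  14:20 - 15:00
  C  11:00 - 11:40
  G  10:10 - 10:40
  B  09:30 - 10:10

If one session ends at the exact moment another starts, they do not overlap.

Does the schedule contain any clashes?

No

Sorted by start: A, B, G, C, D, E, F.
B starts after A ends — done with A.
G starts exactly when B ends (back-to-back, no overlap) — done with B.
C starts after G ends — done with G.
D starts after C ends — done with C.
E starts after D ends — done with D.
F starts after E ends.
Every pair is clear; the schedule has no overlaps.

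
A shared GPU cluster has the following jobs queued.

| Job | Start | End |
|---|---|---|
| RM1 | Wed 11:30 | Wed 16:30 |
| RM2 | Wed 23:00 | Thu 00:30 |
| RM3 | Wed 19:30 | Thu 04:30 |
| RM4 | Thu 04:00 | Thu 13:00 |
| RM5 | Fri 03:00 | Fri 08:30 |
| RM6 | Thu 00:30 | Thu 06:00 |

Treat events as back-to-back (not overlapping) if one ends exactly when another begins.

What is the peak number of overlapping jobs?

Sort all start/end points and keep a running count:
Wed 11:30 start RM1 → 1
Wed 16:30 end RM1 → 0
Wed 19:30 start RM3 → 1
Wed 23:00 start RM2 → 2
Thu 00:30 end RM2 → 1
Thu 00:30 start RM6 → 2
Thu 04:00 start RM4 → 3
Thu 04:30 end RM3 → 2
Thu 06:00 end RM6 → 1
Thu 13:00 end RM4 → 0
Fri 03:00 start RM5 → 1
Fri 08:30 end RM5 → 0
Peak is 3, at Thu 04:00 (RM3, RM4, RM6).

3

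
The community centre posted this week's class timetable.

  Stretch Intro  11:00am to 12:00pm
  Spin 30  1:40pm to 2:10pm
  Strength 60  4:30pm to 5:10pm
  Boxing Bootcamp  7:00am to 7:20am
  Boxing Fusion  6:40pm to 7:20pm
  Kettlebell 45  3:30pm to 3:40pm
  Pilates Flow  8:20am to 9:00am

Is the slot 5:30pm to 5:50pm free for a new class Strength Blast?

Yes — the slot is free

Boxing Bootcamp: ends 7:20am at or before Strength Blast starts 5:30pm → clear.
Pilates Flow: ends 9:00am at or before Strength Blast starts 5:30pm → clear.
Stretch Intro: ends 12:00pm at or before Strength Blast starts 5:30pm → clear.
Spin 30: ends 2:10pm at or before Strength Blast starts 5:30pm → clear.
Kettlebell 45: ends 3:40pm at or before Strength Blast starts 5:30pm → clear.
Strength 60: ends 5:10pm at or before Strength Blast starts 5:30pm → clear.
Boxing Fusion: starts 6:40pm at or after Strength Blast ends 5:50pm → clear.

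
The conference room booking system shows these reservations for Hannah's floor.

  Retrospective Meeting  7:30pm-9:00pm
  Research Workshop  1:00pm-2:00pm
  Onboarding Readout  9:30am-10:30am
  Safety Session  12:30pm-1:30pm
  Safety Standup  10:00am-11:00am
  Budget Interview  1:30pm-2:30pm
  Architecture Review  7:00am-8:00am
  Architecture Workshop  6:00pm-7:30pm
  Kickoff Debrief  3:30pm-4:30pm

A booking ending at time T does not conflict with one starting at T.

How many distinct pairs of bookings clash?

3

Sorted by start: Architecture Review, Onboarding Readout, Safety Standup, Safety Session, Research Workshop, Budget Interview, Kickoff Debrief, Architecture Workshop, Retrospective Meeting.
Onboarding Readout starts after Architecture Review ends, so Architecture Review has no further overlaps.
Safety Standup starts before Onboarding Readout ends → Onboarding Readout and Safety Standup overlap.
Safety Session starts after Onboarding Readout ends, so Onboarding Readout has no further overlaps.
Safety Session starts after Safety Standup ends, so Safety Standup has no further overlaps.
Research Workshop starts before Safety Session ends → Safety Session and Research Workshop overlap.
Budget Interview starts exactly when Safety Session ends (back-to-back, no overlap), so Safety Session has no further overlaps.
Budget Interview starts before Research Workshop ends → Research Workshop and Budget Interview overlap.
Kickoff Debrief starts after Research Workshop ends, so Research Workshop has no further overlaps.
Kickoff Debrief starts after Budget Interview ends, so Budget Interview has no further overlaps.
Architecture Workshop starts after Kickoff Debrief ends, so Kickoff Debrief has no further overlaps.
Retrospective Meeting starts exactly when Architecture Workshop ends (back-to-back, no overlap).
Overlapping pairs: Budget Interview & Research Workshop, Onboarding Readout & Safety Standup, Research Workshop & Safety Session — 3 in total.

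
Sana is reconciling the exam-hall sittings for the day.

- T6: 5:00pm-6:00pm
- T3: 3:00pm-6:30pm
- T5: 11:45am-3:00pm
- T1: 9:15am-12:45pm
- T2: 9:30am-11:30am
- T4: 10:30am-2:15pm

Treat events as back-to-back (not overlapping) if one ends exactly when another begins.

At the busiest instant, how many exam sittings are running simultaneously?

Walk through starts and ends in time order (an end at T is processed before a start at T):
9:15am start T1 → 1
9:30am start T2 → 2
10:30am start T4 → 3
11:30am end T2 → 2
11:45am start T5 → 3
12:45pm end T1 → 2
2:15pm end T4 → 1
3:00pm end T5 → 0
3:00pm start T3 → 1
5:00pm start T6 → 2
6:00pm end T6 → 1
6:30pm end T3 → 0
Peak is 3, at 10:30am (T1, T2, T4).

3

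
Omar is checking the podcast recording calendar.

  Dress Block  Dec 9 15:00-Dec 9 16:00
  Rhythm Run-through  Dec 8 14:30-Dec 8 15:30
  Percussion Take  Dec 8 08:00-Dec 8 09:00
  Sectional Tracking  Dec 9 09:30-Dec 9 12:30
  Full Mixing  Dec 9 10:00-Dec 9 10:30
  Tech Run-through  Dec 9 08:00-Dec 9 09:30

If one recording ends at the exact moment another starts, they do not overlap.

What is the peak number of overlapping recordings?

2

Sweep the timeline, counting +1 at each start and −1 at each end (ends before starts at a tie):
Dec 8 08:00 start Percussion Take → 1
Dec 8 09:00 end Percussion Take → 0
Dec 8 14:30 start Rhythm Run-through → 1
Dec 8 15:30 end Rhythm Run-through → 0
Dec 9 08:00 start Tech Run-through → 1
Dec 9 09:30 end Tech Run-through → 0
Dec 9 09:30 start Sectional Tracking → 1
Dec 9 10:00 start Full Mixing → 2
Dec 9 10:30 end Full Mixing → 1
Dec 9 12:30 end Sectional Tracking → 0
Dec 9 15:00 start Dress Block → 1
Dec 9 16:00 end Dress Block → 0
Peak is 2, at Dec 9 10:00 (Full Mixing, Sectional Tracking).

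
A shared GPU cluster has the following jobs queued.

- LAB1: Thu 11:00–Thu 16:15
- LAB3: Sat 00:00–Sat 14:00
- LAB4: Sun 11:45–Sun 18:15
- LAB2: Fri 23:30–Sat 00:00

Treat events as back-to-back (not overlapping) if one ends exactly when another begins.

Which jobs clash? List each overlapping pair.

Sorted by start: LAB1, LAB2, LAB3, LAB4.
LAB2 starts after LAB1 ends, so LAB1 has no further overlaps.
LAB3 starts exactly when LAB2 ends (back-to-back, no overlap), so LAB2 has no further overlaps.
LAB4 starts after LAB3 ends.

none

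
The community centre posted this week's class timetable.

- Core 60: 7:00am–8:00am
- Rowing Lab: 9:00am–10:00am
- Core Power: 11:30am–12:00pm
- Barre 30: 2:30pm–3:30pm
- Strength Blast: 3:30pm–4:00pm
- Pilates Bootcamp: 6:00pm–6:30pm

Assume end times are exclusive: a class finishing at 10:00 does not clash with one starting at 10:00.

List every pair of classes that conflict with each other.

no conflicts

Check each pair: they overlap iff neither finishes before the other starts.
Sorted by start: Core 60, Rowing Lab, Core Power, Barre 30, Strength Blast, Pilates Bootcamp.
Rowing Lab starts after Core 60 ends, so Core 60 has no further overlaps.
Core Power starts after Rowing Lab ends, so Rowing Lab has no further overlaps.
Barre 30 starts after Core Power ends, so Core Power has no further overlaps.
Strength Blast starts exactly when Barre 30 ends (back-to-back, no overlap), so Barre 30 has no further overlaps.
Pilates Bootcamp starts after Strength Blast ends.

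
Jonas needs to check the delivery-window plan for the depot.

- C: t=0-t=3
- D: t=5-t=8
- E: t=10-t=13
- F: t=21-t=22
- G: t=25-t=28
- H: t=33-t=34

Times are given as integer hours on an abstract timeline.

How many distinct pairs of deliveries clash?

Sorted by start: C, D, E, F, G, H.
D starts after C ends, so C has no further overlaps.
E starts after D ends, so D has no further overlaps.
F starts after E ends, so E has no further overlaps.
G starts after F ends, so F has no further overlaps.
H starts after G ends.
No pair overlaps.

0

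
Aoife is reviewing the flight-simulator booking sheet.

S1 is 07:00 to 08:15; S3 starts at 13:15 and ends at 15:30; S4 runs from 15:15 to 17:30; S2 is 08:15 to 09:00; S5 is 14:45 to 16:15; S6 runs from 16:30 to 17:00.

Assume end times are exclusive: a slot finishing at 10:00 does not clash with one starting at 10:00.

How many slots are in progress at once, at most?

3

Sort all start/end points and keep a running count:
07:00 start S1 → 1
08:15 end S1 → 0
08:15 start S2 → 1
09:00 end S2 → 0
13:15 start S3 → 1
14:45 start S5 → 2
15:15 start S4 → 3
15:30 end S3 → 2
16:15 end S5 → 1
16:30 start S6 → 2
17:00 end S6 → 1
17:30 end S4 → 0
Peak is 3, at 15:15 (S3, S4, S5).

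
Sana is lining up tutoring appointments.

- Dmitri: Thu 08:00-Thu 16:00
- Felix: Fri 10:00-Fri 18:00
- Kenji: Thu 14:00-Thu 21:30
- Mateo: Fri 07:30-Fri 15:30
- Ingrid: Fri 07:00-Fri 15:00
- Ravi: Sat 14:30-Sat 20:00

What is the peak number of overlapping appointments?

Walk through starts and ends in time order (an end at T is processed before a start at T):
Thu 08:00 start Dmitri → 1
Thu 14:00 start Kenji → 2
Thu 16:00 end Dmitri → 1
Thu 21:30 end Kenji → 0
Fri 07:00 start Ingrid → 1
Fri 07:30 start Mateo → 2
Fri 10:00 start Felix → 3
Fri 15:00 end Ingrid → 2
Fri 15:30 end Mateo → 1
Fri 18:00 end Felix → 0
Sat 14:30 start Ravi → 1
Sat 20:00 end Ravi → 0
Peak is 3, at Fri 10:00 (Felix, Ingrid, Mateo).

3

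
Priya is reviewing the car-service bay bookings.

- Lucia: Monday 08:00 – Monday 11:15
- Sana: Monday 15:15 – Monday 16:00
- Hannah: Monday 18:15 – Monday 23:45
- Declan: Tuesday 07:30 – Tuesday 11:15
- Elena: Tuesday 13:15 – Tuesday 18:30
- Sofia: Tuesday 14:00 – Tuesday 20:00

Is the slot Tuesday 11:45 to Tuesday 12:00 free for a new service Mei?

Lucia: ends Monday 11:15 at or before Mei starts Tuesday 11:45 → clear.
Sana: ends Monday 16:00 at or before Mei starts Tuesday 11:45 → clear.
Hannah: ends Monday 23:45 at or before Mei starts Tuesday 11:45 → clear.
Declan: ends Tuesday 11:15 at or before Mei starts Tuesday 11:45 → clear.
Elena: starts Tuesday 13:15 at or after Mei ends Tuesday 12:00 → clear.
Sofia: starts Tuesday 14:00 at or after Mei ends Tuesday 12:00 → clear.

Yes — the slot is free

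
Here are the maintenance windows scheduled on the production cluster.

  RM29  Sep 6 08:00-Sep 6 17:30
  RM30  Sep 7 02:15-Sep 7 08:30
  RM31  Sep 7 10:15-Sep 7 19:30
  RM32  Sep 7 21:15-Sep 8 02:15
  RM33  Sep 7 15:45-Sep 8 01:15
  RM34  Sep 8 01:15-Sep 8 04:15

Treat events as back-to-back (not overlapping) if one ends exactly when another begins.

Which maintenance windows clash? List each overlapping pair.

Sorted by start: RM29, RM30, RM31, RM33, RM32, RM34.
RM30 starts after RM29 ends; RM29 is clear from here.
RM31 starts after RM30 ends; RM30 is clear from here.
RM33 starts before RM31 ends → RM31 and RM33 overlap.
RM32 starts after RM31 ends; RM31 is clear from here.
RM32 starts before RM33 ends → RM33 and RM32 overlap.
RM34 starts exactly when RM33 ends (back-to-back, no overlap).
RM34 starts before RM32 ends → RM32 and RM34 overlap.

RM31 & RM33, RM32 & RM33, RM32 & RM34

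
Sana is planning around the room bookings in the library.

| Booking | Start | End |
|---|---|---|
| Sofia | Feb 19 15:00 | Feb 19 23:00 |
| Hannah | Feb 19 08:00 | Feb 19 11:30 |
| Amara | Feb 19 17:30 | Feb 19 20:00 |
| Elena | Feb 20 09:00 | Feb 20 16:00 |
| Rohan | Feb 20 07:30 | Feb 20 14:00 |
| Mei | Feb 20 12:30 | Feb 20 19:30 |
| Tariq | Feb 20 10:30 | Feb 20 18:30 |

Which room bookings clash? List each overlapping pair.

Two intervals overlap when each starts before the other ends.
Sorted by start: Hannah, Sofia, Amara, Rohan, Elena, Tariq, Mei.
Sofia starts after Hannah ends — done with Hannah.
Amara starts before Sofia ends → Sofia and Amara overlap.
Rohan starts after Sofia ends — done with Sofia.
Rohan starts after Amara ends — done with Amara.
Elena starts before Rohan ends → Rohan and Elena overlap.
Tariq starts before Rohan ends → Rohan and Tariq overlap.
Mei starts before Rohan ends → Rohan and Mei overlap.
Tariq starts before Elena ends → Elena and Tariq overlap.
Mei starts before Elena ends → Elena and Mei overlap.
Mei starts before Tariq ends → Tariq and Mei overlap.

Amara & Sofia, Elena & Mei, Elena & Rohan, Elena & Tariq, Mei & Rohan, Mei & Tariq, Rohan & Tariq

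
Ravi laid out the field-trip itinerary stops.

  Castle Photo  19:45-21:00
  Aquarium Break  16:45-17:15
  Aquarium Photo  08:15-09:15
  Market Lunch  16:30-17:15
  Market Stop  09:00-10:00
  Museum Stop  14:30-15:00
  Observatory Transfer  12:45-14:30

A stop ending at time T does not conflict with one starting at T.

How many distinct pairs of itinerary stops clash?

2

Sorted by start: Aquarium Photo, Market Stop, Observatory Transfer, Museum Stop, Market Lunch, Aquarium Break, Castle Photo.
Market Stop starts before Aquarium Photo ends → Aquarium Photo and Market Stop overlap.
Observatory Transfer starts after Aquarium Photo ends, so Aquarium Photo has no further overlaps.
Observatory Transfer starts after Market Stop ends, so Market Stop has no further overlaps.
Museum Stop starts exactly when Observatory Transfer ends (back-to-back, no overlap), so Observatory Transfer has no further overlaps.
Market Lunch starts after Museum Stop ends, so Museum Stop has no further overlaps.
Aquarium Break starts before Market Lunch ends → Market Lunch and Aquarium Break overlap.
Castle Photo starts after Market Lunch ends.
Castle Photo starts after Aquarium Break ends.
Overlapping pairs: Aquarium Break & Market Lunch, Aquarium Photo & Market Stop — 2 in total.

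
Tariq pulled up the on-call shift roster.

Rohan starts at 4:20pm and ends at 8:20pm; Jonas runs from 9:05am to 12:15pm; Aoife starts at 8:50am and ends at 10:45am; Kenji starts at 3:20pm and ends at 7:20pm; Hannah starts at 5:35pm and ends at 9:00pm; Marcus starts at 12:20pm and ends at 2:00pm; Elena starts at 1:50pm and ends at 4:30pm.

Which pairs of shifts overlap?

Aoife & Jonas, Elena & Kenji, Elena & Marcus, Elena & Rohan, Hannah & Kenji, Hannah & Rohan, Kenji & Rohan

Sorted by start: Aoife, Jonas, Marcus, Elena, Kenji, Rohan, Hannah.
Jonas starts before Aoife ends → Aoife and Jonas overlap.
Marcus starts after Aoife ends; Aoife is clear from here.
Marcus starts after Jonas ends; Jonas is clear from here.
Elena starts before Marcus ends → Marcus and Elena overlap.
Kenji starts after Marcus ends; Marcus is clear from here.
Kenji starts before Elena ends → Elena and Kenji overlap.
Rohan starts before Elena ends → Elena and Rohan overlap.
Hannah starts after Elena ends.
Rohan starts before Kenji ends → Kenji and Rohan overlap.
Hannah starts before Kenji ends → Kenji and Hannah overlap.
Hannah starts before Rohan ends → Rohan and Hannah overlap.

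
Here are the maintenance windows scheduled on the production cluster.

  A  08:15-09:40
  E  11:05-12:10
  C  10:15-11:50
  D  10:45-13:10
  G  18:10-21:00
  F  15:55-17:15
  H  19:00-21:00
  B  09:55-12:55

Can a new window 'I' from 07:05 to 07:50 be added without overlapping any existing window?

A: starts 08:15 at or after I ends 07:50 → clear.
B: starts 09:55 at or after I ends 07:50 → clear.
C: starts 10:15 at or after I ends 07:50 → clear.
D: starts 10:45 at or after I ends 07:50 → clear.
E: starts 11:05 at or after I ends 07:50 → clear.
F: starts 15:55 at or after I ends 07:50 → clear.
G: starts 18:10 at or after I ends 07:50 → clear.
H: starts 19:00 at or after I ends 07:50 → clear.

Yes — the slot is free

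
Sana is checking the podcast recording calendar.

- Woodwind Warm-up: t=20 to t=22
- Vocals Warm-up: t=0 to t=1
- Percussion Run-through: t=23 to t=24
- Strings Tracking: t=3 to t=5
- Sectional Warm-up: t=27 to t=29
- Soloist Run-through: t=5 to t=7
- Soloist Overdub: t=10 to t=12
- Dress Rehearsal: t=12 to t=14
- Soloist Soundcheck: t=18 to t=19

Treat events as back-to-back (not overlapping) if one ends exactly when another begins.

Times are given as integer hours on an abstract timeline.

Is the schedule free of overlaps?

Yes

Check each pair: they overlap iff neither finishes before the other starts.
Sorted by start: Vocals Warm-up, Strings Tracking, Soloist Run-through, Soloist Overdub, Dress Rehearsal, Soloist Soundcheck, Woodwind Warm-up, Percussion Run-through, Sectional Warm-up.
Strings Tracking starts after Vocals Warm-up ends — done with Vocals Warm-up.
Soloist Run-through starts exactly when Strings Tracking ends (back-to-back, no overlap) — done with Strings Tracking.
Soloist Overdub starts after Soloist Run-through ends — done with Soloist Run-through.
Dress Rehearsal starts exactly when Soloist Overdub ends (back-to-back, no overlap) — done with Soloist Overdub.
Soloist Soundcheck starts after Dress Rehearsal ends — done with Dress Rehearsal.
Woodwind Warm-up starts after Soloist Soundcheck ends — done with Soloist Soundcheck.
Percussion Run-through starts after Woodwind Warm-up ends — done with Woodwind Warm-up.
Sectional Warm-up starts after Percussion Run-through ends.
Every pair is clear; the schedule has no overlaps.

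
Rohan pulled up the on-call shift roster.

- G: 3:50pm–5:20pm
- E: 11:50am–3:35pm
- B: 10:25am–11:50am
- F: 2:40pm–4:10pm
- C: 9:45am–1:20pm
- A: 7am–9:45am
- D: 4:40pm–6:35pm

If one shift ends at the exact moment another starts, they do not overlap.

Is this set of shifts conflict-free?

No

Check each pair: they overlap iff neither finishes before the other starts.
Sorted by start: A, C, B, E, F, G, D.
C starts exactly when A ends (back-to-back, no overlap) — done with A.
B starts before C ends → C and B overlap.
That's a conflict, so the schedule is not conflict-free.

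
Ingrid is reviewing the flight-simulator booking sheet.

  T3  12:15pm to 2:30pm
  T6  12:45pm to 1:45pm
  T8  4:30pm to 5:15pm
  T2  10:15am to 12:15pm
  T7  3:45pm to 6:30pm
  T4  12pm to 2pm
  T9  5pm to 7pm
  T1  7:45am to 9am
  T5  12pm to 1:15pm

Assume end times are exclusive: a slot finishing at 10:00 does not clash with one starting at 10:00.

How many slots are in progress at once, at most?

Sort all start/end points and keep a running count:
7:45am start T1 → 1
9am end T1 → 0
10:15am start T2 → 1
12pm start T4 → 2
12pm start T5 → 3
12:15pm end T2 → 2
12:15pm start T3 → 3
12:45pm start T6 → 4
1:15pm end T5 → 3
1:45pm end T6 → 2
2pm end T4 → 1
2:30pm end T3 → 0
3:45pm start T7 → 1
4:30pm start T8 → 2
5pm start T9 → 3
5:15pm end T8 → 2
6:30pm end T7 → 1
7pm end T9 → 0
Peak is 4, at 12:45pm (T3, T4, T5, T6).

4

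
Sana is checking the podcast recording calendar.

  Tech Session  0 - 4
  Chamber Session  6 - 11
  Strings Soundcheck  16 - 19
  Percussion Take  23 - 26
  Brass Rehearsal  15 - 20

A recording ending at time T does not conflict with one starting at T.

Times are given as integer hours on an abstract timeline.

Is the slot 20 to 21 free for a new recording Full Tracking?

Yes — the slot is free

Tech Session: ends 4 at or before Full Tracking starts 20 → clear.
Chamber Session: ends 11 at or before Full Tracking starts 20 → clear.
Brass Rehearsal: ends 20 at or before Full Tracking starts 20 → clear.
Strings Soundcheck: ends 19 at or before Full Tracking starts 20 → clear.
Percussion Take: starts 23 at or after Full Tracking ends 21 → clear.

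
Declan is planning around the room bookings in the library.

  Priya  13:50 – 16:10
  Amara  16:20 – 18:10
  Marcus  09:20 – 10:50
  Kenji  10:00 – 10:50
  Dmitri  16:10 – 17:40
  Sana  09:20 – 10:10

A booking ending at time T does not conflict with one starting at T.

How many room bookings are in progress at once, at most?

Sort all start/end points and keep a running count:
09:20 start Marcus → 1
09:20 start Sana → 2
10:00 start Kenji → 3
10:10 end Sana → 2
10:50 end Kenji → 1
10:50 end Marcus → 0
13:50 start Priya → 1
16:10 end Priya → 0
16:10 start Dmitri → 1
16:20 start Amara → 2
17:40 end Dmitri → 1
18:10 end Amara → 0
Peak is 3, at 10:00 (Kenji, Marcus, Sana).

3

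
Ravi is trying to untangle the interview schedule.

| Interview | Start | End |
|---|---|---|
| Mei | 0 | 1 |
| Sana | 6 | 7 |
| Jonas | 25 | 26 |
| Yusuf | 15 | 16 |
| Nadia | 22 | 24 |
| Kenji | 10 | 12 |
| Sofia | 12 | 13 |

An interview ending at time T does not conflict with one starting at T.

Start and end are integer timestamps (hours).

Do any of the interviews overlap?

No

Sorted by start: Mei, Sana, Kenji, Sofia, Yusuf, Nadia, Jonas.
Sana starts after Mei ends, so Mei has no further overlaps.
Kenji starts after Sana ends, so Sana has no further overlaps.
Sofia starts exactly when Kenji ends (back-to-back, no overlap), so Kenji has no further overlaps.
Yusuf starts after Sofia ends, so Sofia has no further overlaps.
Nadia starts after Yusuf ends, so Yusuf has no further overlaps.
Jonas starts after Nadia ends.
Every pair is clear; the schedule has no overlaps.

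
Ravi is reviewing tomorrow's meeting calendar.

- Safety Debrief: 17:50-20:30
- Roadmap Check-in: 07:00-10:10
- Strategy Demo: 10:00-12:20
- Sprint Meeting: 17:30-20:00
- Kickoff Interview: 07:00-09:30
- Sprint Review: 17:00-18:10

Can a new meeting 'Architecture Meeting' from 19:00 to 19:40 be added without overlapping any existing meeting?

Kickoff Interview: ends 09:30 at or before Architecture Meeting starts 19:00 → clear.
Roadmap Check-in: ends 10:10 at or before Architecture Meeting starts 19:00 → clear.
Strategy Demo: ends 12:20 at or before Architecture Meeting starts 19:00 → clear.
Sprint Review: ends 18:10 at or before Architecture Meeting starts 19:00 → clear.
Sprint Meeting: starts 17:30 before Architecture Meeting ends 19:40, and ends 20:00 after Architecture Meeting starts 19:00 → overlap.
Safety Debrief: starts 17:50 before Architecture Meeting ends 19:40, and ends 20:30 after Architecture Meeting starts 19:00 → overlap.
Architecture Meeting overlaps Sprint Meeting, Safety Debrief.

No — it overlaps Safety Debrief, Sprint Meeting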